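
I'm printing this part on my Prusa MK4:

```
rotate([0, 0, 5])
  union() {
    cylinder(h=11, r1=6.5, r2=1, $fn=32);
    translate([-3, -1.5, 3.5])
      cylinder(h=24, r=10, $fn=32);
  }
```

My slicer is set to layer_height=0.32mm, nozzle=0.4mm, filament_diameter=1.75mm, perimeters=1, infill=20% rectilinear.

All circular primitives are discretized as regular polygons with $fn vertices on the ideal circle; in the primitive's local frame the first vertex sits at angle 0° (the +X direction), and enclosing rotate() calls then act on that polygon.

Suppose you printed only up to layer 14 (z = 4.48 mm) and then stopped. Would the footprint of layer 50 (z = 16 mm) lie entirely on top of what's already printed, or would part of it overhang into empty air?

Compare the two slices. At z = 4.48: the cone contributes a regular 32-gon of circumradius 4.260 (interpolated between r1=6.5 and r2=1 at t=0.407) (area = (32/2)·4.260²·sin(360°/32) = 56.65 mm²); the r=10 cylinder at (-3, -1.5) gives a regular 32-gon of circumradius 10 (constant along its height) (area = (32/2)·10.000²·sin(360°/32) = 312.14 mm²); Combining (union): the cone lies entirely inside the r=10 cylinder at (-3, -1.5), so the union is just the r=10 cylinder at (-3, -1.5) — area = 312.14 mm²; (whole slice rotated 5° about Z — lengths, areas and connectivity unchanged). At z = 16: the cone is not intersected at this z (z outside [0, 11]); the r=10 cylinder at (-3, -1.5) gives a regular 32-gon of circumradius 10 (constant along its height) (area = (32/2)·10.000²·sin(360°/32) = 312.14 mm²); Combining (union): only the r=10 cylinder at (-3, -1.5) is present, so the union is just that shape — area = 312.14 mm²; (whole slice rotated 5° about Z — lengths, areas and connectivity unchanged). Checking containment: the cross-section at z = 16 is a subset of the cross-section at z = 4.48.

entirely on top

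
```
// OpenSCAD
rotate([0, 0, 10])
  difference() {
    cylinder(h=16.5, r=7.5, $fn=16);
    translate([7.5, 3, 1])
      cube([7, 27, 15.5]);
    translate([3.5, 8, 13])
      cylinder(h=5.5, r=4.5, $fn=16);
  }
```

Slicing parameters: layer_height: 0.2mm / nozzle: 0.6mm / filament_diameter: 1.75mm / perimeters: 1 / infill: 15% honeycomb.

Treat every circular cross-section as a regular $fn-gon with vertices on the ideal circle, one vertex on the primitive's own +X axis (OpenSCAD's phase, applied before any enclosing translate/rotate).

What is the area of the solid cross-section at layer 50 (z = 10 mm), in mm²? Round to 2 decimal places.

At z = 10 mm: the r=7.5 cylinder gives a regular 16-gon of circumradius 7.5 (constant along its height) (area = (16/2)·7.500²·sin(360°/16) = 172.21 mm²); the 7×27 cube at (7.5, 3) contributes its full rectangle (area 189.00 mm²); the cylinder at (3.5, 8) does not reach this height (z outside [13, 18.5]); After the difference (first − rest): starting from the r=7.5 cylinder (172.21 mm²), the 7×27 cube at (7.5, 3) misses the remaining region (no effect) — area = 172.21 mm²; (whole slice rotated 10° about Z — lengths, areas and connectivity unchanged). Overall, the cross-section is a single solid region. Net area = 172.21 mm².

172.21 mm²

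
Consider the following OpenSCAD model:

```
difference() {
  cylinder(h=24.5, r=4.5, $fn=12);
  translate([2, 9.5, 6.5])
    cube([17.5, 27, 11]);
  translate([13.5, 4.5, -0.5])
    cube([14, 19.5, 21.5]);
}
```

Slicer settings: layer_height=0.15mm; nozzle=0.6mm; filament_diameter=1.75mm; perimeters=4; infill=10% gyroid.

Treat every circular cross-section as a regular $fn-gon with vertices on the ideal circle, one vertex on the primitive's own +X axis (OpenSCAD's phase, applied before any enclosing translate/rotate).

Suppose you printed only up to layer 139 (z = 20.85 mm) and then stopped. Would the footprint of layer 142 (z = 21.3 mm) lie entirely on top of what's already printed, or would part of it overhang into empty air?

Compare the two slices. At z = 20.85: the r=4.5 cylinder contributes a regular 12-gon of circumradius 4.5 (area = (12/2)·4.500²·sin(360°/12) = 60.75 mm²); the cube at (2, 9.5) is absent (z outside [6.5, 17.5]); the cube at (13.5, 4.5) is present — its section is the full 14×19.5 rectangle (area 273.00 mm²); Subtracting the remaining from the first: starting from the r=4.5 cylinder (60.75 mm²), the 14×19.5 cube at (13.5, 4.5) misses the remaining region (no effect) — area = 60.75 mm². At z = 21.3: the cylinder: section is a regular 12-gon, circumradius r=4.5 (area = (12/2)·4.500²·sin(360°/12) = 60.75 mm²); the cube at (2, 9.5) does not reach this height (z outside [6.5, 17.5]); the cube at (13.5, 4.5) is not intersected at this z (z outside [-0.5, 21]); After the difference (first − rest): none of the subtracted shapes is present at this height, so the r=4.5 cylinder is unchanged — area = 60.75 mm². Checking containment: the cross-section at z = 21.3 is a subset of the cross-section at z = 20.85.

entirely on top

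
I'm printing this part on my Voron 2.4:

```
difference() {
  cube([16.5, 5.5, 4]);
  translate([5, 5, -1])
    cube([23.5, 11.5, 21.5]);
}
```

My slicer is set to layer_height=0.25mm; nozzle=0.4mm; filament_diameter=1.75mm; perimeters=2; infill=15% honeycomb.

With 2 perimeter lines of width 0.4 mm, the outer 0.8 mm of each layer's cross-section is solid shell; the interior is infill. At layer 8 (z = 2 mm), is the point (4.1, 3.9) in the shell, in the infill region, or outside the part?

infill

At z = 2 mm: the cube is present — its section is the full 16.5×5.5 rectangle; the 23.5×11.5 cube at (5, 5) contributes its full rectangle; Taking the first minus the rest: starting from the 16.5×5.5 cube, the 23.5×11.5 cube at (5, 5) partially overlaps it — only the 5.75 mm² overlap (of its 270.25 mm²) is removed, clipping the outline — 1 connected region. Overall, the cross-section is a single solid region. The nearest boundary edge runs (5.00, 5.50)→(5.00, 5.00); distance from the point to it = 1.42 mm. The point is inside the cross-section and 1.42 mm from the nearest boundary — more than the 0.8 mm shell width (2 × 0.4), so it's in the infill interior.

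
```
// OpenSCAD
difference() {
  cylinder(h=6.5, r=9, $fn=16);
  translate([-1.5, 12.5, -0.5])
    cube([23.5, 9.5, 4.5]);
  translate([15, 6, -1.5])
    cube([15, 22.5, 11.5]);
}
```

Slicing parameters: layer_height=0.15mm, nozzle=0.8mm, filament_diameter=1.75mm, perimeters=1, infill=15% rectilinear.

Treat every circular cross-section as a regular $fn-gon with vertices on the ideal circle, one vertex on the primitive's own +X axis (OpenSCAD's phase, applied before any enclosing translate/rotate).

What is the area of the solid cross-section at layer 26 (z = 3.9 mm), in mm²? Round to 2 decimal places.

247.98 mm²

At z = 3.9 mm: the r=9 cylinder contributes a regular 16-gon of circumradius 9 (area = (16/2)·9.000²·sin(360°/16) = 247.98 mm²); the cube at (-1.5, 12.5) (footprint 23.5×9.5) is included at this height (area 223.25 mm²); the cube at (15, 6) is present — its section is the full 15×22.5 rectangle (area 337.50 mm²); Subtracting the remaining from the first: starting from the r=9 cylinder (247.98 mm²), the 23.5×9.5 cube at (-1.5, 12.5) misses the remaining region (no effect); the 15×22.5 cube at (15, 6) misses the remaining region (no effect) — area = 247.98 mm². Overall, the cross-section is a single solid region. Net area = 247.98 mm².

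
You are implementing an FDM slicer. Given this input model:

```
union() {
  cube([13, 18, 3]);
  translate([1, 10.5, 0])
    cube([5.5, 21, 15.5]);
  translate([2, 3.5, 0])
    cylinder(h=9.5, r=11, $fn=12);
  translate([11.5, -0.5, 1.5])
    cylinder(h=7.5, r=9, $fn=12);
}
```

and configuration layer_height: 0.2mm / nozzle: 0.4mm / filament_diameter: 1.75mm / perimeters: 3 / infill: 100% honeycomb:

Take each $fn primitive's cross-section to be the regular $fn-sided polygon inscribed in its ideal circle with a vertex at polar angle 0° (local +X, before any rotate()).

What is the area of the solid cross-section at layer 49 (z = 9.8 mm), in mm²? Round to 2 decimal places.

115.50 mm²

At z = 9.8 mm: the cube is absent (z outside [0, 3]); the cube at (1, 10.5) is present — its section is the full 5.5×21 rectangle (area 115.50 mm²); the cylinder at (2, 3.5) does not reach this height (z outside [0, 9.5]); the cylinder at (11.5, -0.5) is absent (z outside [1.5, 9]); Taking the union: only the 5.5×21 cube at (1, 10.5) is present, so the union is just that shape — area = 115.50 mm². Overall, the cross-section is a single solid region. Net area = 115.50 mm².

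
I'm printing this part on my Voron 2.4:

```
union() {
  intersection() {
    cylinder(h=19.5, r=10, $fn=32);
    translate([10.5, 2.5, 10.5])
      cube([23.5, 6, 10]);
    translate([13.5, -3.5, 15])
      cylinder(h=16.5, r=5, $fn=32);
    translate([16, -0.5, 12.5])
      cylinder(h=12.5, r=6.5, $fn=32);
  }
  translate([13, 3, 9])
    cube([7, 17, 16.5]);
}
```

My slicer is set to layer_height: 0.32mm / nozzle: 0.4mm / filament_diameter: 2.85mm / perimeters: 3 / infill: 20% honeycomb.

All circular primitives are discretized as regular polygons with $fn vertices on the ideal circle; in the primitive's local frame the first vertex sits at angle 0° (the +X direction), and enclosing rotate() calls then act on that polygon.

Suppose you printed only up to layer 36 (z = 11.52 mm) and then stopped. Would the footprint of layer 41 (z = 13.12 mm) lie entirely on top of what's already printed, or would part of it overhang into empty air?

entirely on top

Compare the two slices. At z = 11.52: the cylinder: section is a regular 32-gon, circumradius r=10 (area = (32/2)·10.000²·sin(360°/32) = 312.14 mm²); the 23.5×6 cube at (10.5, 2.5) contributes its full rectangle (area 141.00 mm²); the cylinder at (13.5, -3.5) is not intersected at this z (z outside [15, 31.5]); the cylinder at (16, -0.5) is not intersected at this z (z outside [12.5, 25]); Keeping only the common overlap: at least one operand is absent at this height, so nothing remains; the cube at (13, 3) is present — its section is the full 7×17 rectangle (area 119.00 mm²); Merging all regions: only the 7×17 cube at (13, 3) is present, so the union is just that shape — area = 119.00 mm². At z = 13.12: the r=10 cylinder contributes a regular 32-gon of circumradius 10 (area = (32/2)·10.000²·sin(360°/32) = 312.14 mm²); the cube at (10.5, 2.5) is present — its section is the full 23.5×6 rectangle (area 141.00 mm²); the cylinder at (13.5, -3.5) does not reach this height (z outside [15, 31.5]); the r=6.5 cylinder at (16, -0.5) contributes a regular 32-gon of circumradius 6.5 (area = (32/2)·6.500²·sin(360°/32) = 131.88 mm²); After intersecting: at least one operand is absent at this height, so nothing remains; the cube at (13, 3) (footprint 7×17) is included at this height (area 119.00 mm²); Merging all regions: only the 7×17 cube at (13, 3) is present, so the union is just that shape — area = 119.00 mm². Checking containment: the cross-section at z = 13.12 is a subset of the cross-section at z = 11.52.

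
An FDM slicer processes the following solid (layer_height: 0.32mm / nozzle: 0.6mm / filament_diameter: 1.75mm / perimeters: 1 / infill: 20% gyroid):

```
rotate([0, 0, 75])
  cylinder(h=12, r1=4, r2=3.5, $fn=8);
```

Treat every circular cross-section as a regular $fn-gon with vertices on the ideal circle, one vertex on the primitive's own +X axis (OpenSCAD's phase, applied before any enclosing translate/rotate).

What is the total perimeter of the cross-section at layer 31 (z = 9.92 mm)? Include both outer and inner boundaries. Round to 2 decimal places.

21.96 mm

At z = 9.92 mm: the cone: at t=0.827 of its height the radius interpolates to r₁+(r₂−r₁)t = 3.587, giving a regular 8-gon of that circumradius (perimeter = 2·8·3.587·sin(180°/8) = 21.96 mm); (rotated 75° about Z; rotation is an isometry so areas/perimeters/island counts are preserved). Overall, the cross-section is a single solid region. Total boundary length (outer) = 21.96 mm.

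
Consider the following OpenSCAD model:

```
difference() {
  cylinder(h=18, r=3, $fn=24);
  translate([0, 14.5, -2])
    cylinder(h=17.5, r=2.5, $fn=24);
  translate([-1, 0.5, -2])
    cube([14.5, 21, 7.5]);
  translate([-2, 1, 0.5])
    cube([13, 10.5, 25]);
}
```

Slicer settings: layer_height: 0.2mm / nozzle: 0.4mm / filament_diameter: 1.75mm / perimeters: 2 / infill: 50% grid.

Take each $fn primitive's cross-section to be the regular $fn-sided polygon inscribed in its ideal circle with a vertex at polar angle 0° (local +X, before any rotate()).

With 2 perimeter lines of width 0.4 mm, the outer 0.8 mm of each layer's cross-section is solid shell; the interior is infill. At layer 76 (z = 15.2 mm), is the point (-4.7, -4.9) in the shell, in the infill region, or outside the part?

outside

At z = 15.2 mm: the cylinder: section is a regular 24-gon, circumradius r=3; the r=2.5 cylinder at (0, 14.5) contributes a regular 24-gon of circumradius 2.5; the cube at (-1, 0.5) does not reach this height (z outside [-2, 5.5]); the 13×10.5 cube at (-2, 1) contributes its full rectangle; Taking the first minus the rest: starting from the r=3 cylinder, the r=2.5 cylinder at (0, 14.5) misses the remaining region (no effect); the 13×10.5 cube at (-2, 1) partially overlaps it — only the 7.54 mm² overlap (of its 136.50 mm²) is removed, clipping the outline — 1 connected region. Overall, the cross-section is a single solid region. The nearest boundary edge runs (-1.50, -2.60)→(-2.12, -2.12); distance from the point to it = 3.79 mm. The point is not inside any of the regions above, so it lies outside the cross-section (3.79 mm from the nearest boundary).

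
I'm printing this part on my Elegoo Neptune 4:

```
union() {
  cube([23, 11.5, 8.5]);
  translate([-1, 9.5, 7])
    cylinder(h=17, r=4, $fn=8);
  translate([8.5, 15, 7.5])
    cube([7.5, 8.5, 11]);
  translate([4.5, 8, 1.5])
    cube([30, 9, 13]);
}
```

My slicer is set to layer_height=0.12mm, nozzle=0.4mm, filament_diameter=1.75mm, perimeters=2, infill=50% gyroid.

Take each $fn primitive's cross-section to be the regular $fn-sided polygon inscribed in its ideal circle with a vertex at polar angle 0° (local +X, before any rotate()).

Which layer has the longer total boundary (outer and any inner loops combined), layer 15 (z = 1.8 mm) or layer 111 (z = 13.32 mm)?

layer 111 (z = 13.32 mm)

Layer 15 (z = 1.8): the 23×11.5 cube contributes its full rectangle (perimeter 69.00 mm); the cylinder at (-1, 9.5) is absent (z outside [7, 24]); the cube at (8.5, 15) is absent (z outside [7.5, 18.5]); the cube at (4.5, 8) is present — its section is the full 30×9 rectangle (perimeter 78.00 mm); Taking the union: the regions partially overlap (shared area 64.75 mm²), so the edge portions inside another operand are dropped and the merged outline is re-measured after clipping — boundary = 103.00 mm. So its perimeter = 103.00 mm. Layer 111 (z = 13.32): the cube is not intersected at this z (z outside [0, 8.5]); the r=4 cylinder at (-1, 9.5) gives a regular 8-gon of circumradius 4 (constant along its height) (perimeter = 2·8·4.000·sin(180°/8) = 24.49 mm); the cube at (8.5, 15) (footprint 7.5×8.5) is included at this height (perimeter 32.00 mm); the cube at (4.5, 8) is present — its section is the full 30×9 rectangle (perimeter 78.00 mm); Combining (union): the regions partially overlap (shared area 15.00 mm²), so the edge portions inside another operand are dropped and the merged outline is re-measured after clipping — boundary = 115.49 mm. So its perimeter = 115.49 mm. Layer 111 is larger (115.49 vs 103.00 mm).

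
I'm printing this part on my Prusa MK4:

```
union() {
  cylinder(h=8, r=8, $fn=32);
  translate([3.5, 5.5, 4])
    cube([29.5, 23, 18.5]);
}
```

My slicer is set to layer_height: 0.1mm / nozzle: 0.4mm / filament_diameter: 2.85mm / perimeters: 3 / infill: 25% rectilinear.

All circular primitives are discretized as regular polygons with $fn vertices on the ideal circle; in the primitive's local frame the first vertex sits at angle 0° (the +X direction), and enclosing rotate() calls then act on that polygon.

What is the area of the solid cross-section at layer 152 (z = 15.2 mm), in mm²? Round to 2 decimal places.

At z = 15.2 mm: the cylinder is absent (z outside [0, 8]); the 29.5×23 cube at (3.5, 5.5) contributes its full rectangle (area 678.50 mm²); Taking the union: only the 29.5×23 cube at (3.5, 5.5) is present, so the union is just that shape — area = 678.50 mm². Overall, the cross-section is a single solid region. Net area = 678.50 mm².

678.50 mm²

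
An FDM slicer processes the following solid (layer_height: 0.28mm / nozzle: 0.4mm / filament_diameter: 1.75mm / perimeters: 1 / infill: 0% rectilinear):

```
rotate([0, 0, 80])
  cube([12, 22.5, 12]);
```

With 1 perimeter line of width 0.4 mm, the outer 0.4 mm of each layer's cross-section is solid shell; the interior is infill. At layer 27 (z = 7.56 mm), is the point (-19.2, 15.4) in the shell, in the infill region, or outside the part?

shell

At z = 7.56 mm: the cube is present — its section is the full 12×22.5 rectangle; (whole slice rotated 80° about Z — lengths, areas and connectivity unchanged). Overall, the cross-section is a single solid region. Undo the 80° rotation: the query point maps to (11.832, 21.582) in the un-rotated model frame. The nearest boundary edge runs (12.00, 0.00)→(12.00, 22.50); distance from the point to it = 0.17 mm. The point is inside the cross-section, 0.17 mm from the nearest boundary — within the 0.4 mm shell band (1 × 0.4).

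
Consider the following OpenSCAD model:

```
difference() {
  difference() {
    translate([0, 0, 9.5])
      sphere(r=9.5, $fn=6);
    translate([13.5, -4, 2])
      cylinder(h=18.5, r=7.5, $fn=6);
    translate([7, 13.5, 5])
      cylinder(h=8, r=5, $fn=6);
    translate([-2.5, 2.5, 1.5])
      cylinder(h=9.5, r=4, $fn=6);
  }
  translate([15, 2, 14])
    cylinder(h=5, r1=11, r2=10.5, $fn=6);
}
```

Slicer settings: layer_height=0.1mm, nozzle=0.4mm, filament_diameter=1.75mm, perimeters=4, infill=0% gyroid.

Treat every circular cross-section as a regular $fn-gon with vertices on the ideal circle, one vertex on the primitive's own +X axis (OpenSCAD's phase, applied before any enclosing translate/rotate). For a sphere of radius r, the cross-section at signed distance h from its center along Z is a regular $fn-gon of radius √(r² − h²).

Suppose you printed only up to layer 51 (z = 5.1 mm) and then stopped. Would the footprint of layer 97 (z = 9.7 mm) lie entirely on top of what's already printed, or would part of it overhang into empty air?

Compare the two slices. At z = 5.1: the sphere: section is a regular 6-gon, circumradius = √(r²−h²) = √(9.5²−4.4²) = 8.420 (area = (6/2)·8.420²·sin(360°/6) = 184.18 mm²); the r=7.5 cylinder at (13.5, -4) gives a regular 6-gon of circumradius 7.5 (constant along its height) (area = (6/2)·7.500²·sin(360°/6) = 146.14 mm²); the r=5 cylinder at (7, 13.5) gives a regular 6-gon of circumradius 5 (constant along its height) (area = (6/2)·5.000²·sin(360°/6) = 64.95 mm²); the cylinder at (-2.5, 2.5): section is a regular 6-gon, circumradius r=4 (area = (6/2)·4.000²·sin(360°/6) = 41.57 mm²); Subtracting the remaining from the first: starting from the r=9.5 sphere (184.18 mm²), the r=7.5 cylinder at (13.5, -4) partially overlaps it — only the 0.45 mm² overlap (of its 146.14 mm²) is removed, clipping the outline; the r=5 cylinder at (7, 13.5) misses the remaining region (no effect); the r=4 cylinder at (-2.5, 2.5) lies wholly inside it (removes its full 41.57 mm² and its 24.00 mm outline becomes a hole wall) — area = 142.16 mm²; the cone at (15, 2) is absent (z outside [14, 19]); Taking the first minus the rest: none of the subtracted shapes is present at this height, so the result so far is unchanged — area = 142.16 mm². At z = 9.7: the r=9.5 sphere contributes a regular 6-gon of circumradius √(9.5²−0.2²) = 9.498 (area = (6/2)·9.498²·sin(360°/6) = 234.37 mm²); the cylinder at (13.5, -4): section is a regular 6-gon, circumradius r=7.5 (area = (6/2)·7.500²·sin(360°/6) = 146.14 mm²); the cylinder at (7, 13.5): section is a regular 6-gon, circumradius r=5 (area = (6/2)·5.000²·sin(360°/6) = 64.95 mm²); the cylinder at (-2.5, 2.5): section is a regular 6-gon, circumradius r=4 (area = (6/2)·4.000²·sin(360°/6) = 41.57 mm²); Subtracting the remaining from the first: starting from the r=9.5 sphere (234.37 mm²), the r=7.5 cylinder at (13.5, -4) partially overlaps it — only the 5.98 mm² overlap (of its 146.14 mm²) is removed, clipping the outline; the r=5 cylinder at (7, 13.5) misses the remaining region (no effect); the r=4 cylinder at (-2.5, 2.5) lies wholly inside it (removes its full 41.57 mm² and its 24.00 mm outline becomes a hole wall) — area = 186.83 mm²; the cone at (15, 2) is absent (z outside [14, 19]); After the difference (first − rest): none of the subtracted shapes is present at this height, so the result so far is unchanged — area = 186.83 mm². Checking containment: at z = 9.7 the cross-section extends beyond the z = 5.1 cross-section by about 44.67 mm².

part overhangs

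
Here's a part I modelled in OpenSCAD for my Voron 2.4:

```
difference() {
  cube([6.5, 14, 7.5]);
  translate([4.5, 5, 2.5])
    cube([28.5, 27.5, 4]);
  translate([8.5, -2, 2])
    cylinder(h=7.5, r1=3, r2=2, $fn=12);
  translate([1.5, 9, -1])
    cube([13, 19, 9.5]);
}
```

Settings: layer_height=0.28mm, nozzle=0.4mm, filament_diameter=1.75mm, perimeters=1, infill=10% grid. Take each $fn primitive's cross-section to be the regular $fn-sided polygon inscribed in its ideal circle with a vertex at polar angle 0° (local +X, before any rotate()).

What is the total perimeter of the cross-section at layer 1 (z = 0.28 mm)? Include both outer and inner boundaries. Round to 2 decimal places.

41.00 mm

At z = 0.28 mm: the 6.5×14 cube contributes its full rectangle (perimeter 41.00 mm); the cube at (4.5, 5) is not intersected at this z (z outside [2.5, 6.5]); the cone at (8.5, -2) is absent (z outside [2, 9.5]); the cube at (1.5, 9) (footprint 13×19) is included at this height (perimeter 64.00 mm); Subtracting the remaining from the first: starting from the 6.5×14 cube, the 13×19 cube at (1.5, 9) partially overlaps it — only the 25.00 mm² overlap (of its 247.00 mm²) is removed, clipping the outline — boundary = 41.00 mm. Overall, the cross-section is a single solid region. Total boundary length (outer) = 41.00 mm.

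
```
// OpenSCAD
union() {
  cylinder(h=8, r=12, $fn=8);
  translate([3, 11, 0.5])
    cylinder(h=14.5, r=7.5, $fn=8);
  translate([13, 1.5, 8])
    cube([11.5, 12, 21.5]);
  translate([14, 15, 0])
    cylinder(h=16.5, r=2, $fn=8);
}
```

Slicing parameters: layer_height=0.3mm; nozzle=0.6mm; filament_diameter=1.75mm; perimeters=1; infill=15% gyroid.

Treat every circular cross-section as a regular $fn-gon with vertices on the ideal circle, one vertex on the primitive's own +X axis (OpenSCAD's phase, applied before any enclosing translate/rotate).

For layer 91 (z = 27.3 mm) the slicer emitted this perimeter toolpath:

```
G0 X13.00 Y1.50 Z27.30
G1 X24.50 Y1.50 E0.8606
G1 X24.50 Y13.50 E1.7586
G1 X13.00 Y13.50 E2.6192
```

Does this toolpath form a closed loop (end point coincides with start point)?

no

Start point (G0): (13.00, 1.50). End point (last G1): the path does not return to the start — open.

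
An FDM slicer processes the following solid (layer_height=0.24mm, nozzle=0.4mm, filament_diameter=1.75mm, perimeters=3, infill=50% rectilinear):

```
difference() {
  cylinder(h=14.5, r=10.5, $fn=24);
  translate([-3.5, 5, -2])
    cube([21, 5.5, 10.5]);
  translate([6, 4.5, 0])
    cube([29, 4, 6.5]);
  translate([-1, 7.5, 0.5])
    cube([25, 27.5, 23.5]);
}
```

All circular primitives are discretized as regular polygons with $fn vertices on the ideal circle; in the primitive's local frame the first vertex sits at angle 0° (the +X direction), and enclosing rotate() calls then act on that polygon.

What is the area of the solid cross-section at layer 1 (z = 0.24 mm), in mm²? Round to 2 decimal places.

286.92 mm²

At z = 0.24 mm: the r=10.5 cylinder gives a regular 24-gon of circumradius 10.5 (constant along its height) (area = (24/2)·10.500²·sin(360°/24) = 342.42 mm²); the cube at (-3.5, 5) is present — its section is the full 21×5.5 rectangle (area 115.50 mm²); the cube at (6, 4.5) (footprint 29×4) is included at this height (area 116.00 mm²); the cube at (-1, 7.5) is absent (z outside [0.5, 24]); After the difference (first − rest): starting from the r=10.5 cylinder (342.42 mm²), the 21×5.5 cube at (-3.5, 5) partially overlaps it — only the 53.84 mm² overlap (of its 115.50 mm²) is removed, clipping the outline; the 29×4 cube at (6, 4.5) partially overlaps it — only the 1.65 mm² overlap (of its 116.00 mm²) is removed, clipping the outline — area = 286.92 mm². Overall, the cross-section is a single solid region. Net area = 286.92 mm².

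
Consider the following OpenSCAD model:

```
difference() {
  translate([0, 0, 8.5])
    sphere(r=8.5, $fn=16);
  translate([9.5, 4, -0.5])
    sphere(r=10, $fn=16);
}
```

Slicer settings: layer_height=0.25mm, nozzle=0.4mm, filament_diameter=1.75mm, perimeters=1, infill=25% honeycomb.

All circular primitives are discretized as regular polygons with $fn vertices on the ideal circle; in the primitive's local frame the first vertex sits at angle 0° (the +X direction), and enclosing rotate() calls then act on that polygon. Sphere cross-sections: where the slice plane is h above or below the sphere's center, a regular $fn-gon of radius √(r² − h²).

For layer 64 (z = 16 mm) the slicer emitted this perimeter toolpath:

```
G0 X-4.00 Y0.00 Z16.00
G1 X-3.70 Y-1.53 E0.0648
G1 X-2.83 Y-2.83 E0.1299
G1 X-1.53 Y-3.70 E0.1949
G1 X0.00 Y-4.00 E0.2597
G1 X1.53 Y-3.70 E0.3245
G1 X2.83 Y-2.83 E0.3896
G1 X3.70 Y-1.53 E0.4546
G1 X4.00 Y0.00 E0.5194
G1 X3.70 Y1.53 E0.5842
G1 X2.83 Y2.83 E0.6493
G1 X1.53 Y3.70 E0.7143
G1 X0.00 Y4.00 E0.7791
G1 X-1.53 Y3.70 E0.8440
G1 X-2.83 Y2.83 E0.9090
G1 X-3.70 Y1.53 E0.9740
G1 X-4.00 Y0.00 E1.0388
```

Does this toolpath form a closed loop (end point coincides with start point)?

Start point (G0): (-4.00, 0.00). End point (last G1): the path returns to the start — closed.

yes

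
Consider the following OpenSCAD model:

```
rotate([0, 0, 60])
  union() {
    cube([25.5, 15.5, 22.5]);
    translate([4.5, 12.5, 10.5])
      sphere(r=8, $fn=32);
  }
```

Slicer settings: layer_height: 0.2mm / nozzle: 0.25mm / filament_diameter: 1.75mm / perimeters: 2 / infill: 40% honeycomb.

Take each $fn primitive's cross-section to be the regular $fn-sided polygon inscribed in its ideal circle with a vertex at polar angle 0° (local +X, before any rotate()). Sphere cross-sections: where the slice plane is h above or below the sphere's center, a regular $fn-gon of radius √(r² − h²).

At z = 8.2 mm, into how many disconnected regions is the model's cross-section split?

At z = 8.2 mm: the cube (footprint 25.5×15.5) is included at this height; the r=8 sphere at (4.5, 12.5) contributes a regular 32-gon of circumradius √(8²−2.3²) = 7.662; Merging all regions: the regions partially overlap (shared area 113.89 mm²), so overlapping operands fuse into one piece — 1 connected region; (rotated 60° about Z; rotation is an isometry so areas/perimeters/island counts are preserved). The result has 1 disconnected region.

1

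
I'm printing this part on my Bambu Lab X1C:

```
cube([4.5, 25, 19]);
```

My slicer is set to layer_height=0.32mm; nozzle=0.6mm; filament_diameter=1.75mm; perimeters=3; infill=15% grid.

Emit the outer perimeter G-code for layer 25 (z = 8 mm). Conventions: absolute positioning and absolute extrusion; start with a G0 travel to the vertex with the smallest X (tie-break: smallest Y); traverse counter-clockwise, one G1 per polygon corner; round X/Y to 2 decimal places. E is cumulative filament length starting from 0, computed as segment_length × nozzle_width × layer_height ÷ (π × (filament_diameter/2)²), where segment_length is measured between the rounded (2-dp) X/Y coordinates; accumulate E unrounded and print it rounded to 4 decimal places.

At z = 8 mm: the cube is present — its section is the full 4.5×25 rectangle. The outline is a single polygon with 4 vertices. Extrusion per mm of travel: 0.6 × 0.32 / (π × 0.875²) = 0.079824. Accumulating E over each segment gives final E = 4.7096.

G0 X0.00 Y0.00 Z8.00
G1 X4.50 Y0.00 E0.3592
G1 X4.50 Y25.00 E2.3548
G1 X0.00 Y25.00 E2.7140
G1 X0.00 Y0.00 E4.7096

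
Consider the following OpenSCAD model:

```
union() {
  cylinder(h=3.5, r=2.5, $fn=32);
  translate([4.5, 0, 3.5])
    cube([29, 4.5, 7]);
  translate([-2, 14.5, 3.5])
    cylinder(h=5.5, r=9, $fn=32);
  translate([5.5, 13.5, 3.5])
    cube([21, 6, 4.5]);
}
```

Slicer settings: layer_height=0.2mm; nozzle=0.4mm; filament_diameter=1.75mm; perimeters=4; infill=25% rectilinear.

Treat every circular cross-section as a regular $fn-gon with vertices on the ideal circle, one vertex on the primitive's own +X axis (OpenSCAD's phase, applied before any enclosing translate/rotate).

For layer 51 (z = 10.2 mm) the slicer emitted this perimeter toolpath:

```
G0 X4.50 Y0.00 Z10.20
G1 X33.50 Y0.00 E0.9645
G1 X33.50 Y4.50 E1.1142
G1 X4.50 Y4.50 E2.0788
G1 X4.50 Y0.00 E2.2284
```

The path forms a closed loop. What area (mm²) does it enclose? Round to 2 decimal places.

Apply the shoelace formula to the sequence of (X, Y) vertices; enclosed area = 130.50 mm².

130.50 mm²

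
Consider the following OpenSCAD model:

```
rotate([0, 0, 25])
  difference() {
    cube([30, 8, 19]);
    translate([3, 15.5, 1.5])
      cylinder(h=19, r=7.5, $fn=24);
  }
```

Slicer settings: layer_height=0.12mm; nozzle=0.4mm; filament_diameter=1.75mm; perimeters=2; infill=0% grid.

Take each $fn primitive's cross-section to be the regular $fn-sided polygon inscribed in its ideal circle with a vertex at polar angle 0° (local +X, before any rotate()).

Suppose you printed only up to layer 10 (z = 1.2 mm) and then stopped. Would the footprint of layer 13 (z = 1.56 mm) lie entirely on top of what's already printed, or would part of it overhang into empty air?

Compare the two slices. At z = 1.2: the cube is present — its section is the full 30×8 rectangle (area 240.00 mm²); the cylinder at (3, 15.5) does not reach this height (z outside [1.5, 20.5]); Taking the first minus the rest: none of the subtracted shapes is present at this height, so the 30×8 cube is unchanged — area = 240.00 mm²; (rotated 25° about Z; rotation is an isometry so areas/perimeters/island counts are preserved). At z = 1.56: the cube (footprint 30×8) is included at this height (area 240.00 mm²); the r=7.5 cylinder at (3, 15.5) gives a regular 24-gon of circumradius 7.5 (constant along its height) (area = (24/2)·7.500²·sin(360°/24) = 174.70 mm²); After the difference (first − rest): starting from the 30×8 cube (240.00 mm²), the r=7.5 cylinder at (3, 15.5) misses the remaining region (no effect) — area = 240.00 mm²; (whole slice rotated 25° about Z — lengths, areas and connectivity unchanged). Checking containment: the cross-section at z = 1.56 is a subset of the cross-section at z = 1.2.

entirely on top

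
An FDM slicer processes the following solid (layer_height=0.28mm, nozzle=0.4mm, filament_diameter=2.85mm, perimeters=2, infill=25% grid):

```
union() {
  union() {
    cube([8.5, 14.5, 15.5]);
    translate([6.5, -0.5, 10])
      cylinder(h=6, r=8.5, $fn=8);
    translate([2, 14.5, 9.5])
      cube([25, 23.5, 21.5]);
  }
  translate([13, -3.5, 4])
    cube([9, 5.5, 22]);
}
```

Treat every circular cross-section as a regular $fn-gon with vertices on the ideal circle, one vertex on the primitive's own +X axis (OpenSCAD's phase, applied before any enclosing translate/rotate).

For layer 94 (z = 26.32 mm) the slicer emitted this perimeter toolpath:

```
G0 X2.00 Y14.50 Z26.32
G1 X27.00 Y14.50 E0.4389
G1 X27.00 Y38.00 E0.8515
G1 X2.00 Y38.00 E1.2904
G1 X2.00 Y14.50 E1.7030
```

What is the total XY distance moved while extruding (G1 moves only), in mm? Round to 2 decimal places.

97.00 mm

Sum the Euclidean lengths of each G1 segment: total = 97.00 mm.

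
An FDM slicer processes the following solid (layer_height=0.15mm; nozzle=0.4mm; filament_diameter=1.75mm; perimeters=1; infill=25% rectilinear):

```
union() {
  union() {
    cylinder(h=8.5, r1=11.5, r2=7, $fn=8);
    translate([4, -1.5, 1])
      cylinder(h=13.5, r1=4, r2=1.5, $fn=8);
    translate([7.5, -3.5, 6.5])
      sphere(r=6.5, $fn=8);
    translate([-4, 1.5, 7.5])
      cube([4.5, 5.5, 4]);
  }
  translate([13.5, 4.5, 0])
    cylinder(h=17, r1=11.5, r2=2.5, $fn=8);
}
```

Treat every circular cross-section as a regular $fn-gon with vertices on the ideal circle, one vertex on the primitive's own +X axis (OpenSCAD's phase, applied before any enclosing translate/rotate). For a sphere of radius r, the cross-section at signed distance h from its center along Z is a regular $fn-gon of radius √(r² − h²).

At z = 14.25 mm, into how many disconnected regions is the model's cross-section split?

At z = 14.25 mm: the cone is absent (z outside [0, 8.5]); the cone at (4, -1.5): at t=0.981 of its height the radius interpolates to r₁+(r₂−r₁)t = 1.546, giving a regular 8-gon of that circumradius; the sphere at (7.5, -3.5) is not intersected at this z (|z−center|=7.750 > r=6.5); the cube at (-4, 1.5) is absent (z outside [7.5, 11.5]); Merging all regions: only the cone at (4, -1.5) is present, so the union is just that shape — 1 connected region; the cone at (13.5, 4.5) (r1=11.5→r2=2.5) has section circumradius 3.956 here — a regular 8-gon; Taking the union: the 2 present regions are separate (no shared area or edge), so areas and boundary lengths simply add and each stays a separate island — 2 connected regions. The result has 2 disconnected regions.

2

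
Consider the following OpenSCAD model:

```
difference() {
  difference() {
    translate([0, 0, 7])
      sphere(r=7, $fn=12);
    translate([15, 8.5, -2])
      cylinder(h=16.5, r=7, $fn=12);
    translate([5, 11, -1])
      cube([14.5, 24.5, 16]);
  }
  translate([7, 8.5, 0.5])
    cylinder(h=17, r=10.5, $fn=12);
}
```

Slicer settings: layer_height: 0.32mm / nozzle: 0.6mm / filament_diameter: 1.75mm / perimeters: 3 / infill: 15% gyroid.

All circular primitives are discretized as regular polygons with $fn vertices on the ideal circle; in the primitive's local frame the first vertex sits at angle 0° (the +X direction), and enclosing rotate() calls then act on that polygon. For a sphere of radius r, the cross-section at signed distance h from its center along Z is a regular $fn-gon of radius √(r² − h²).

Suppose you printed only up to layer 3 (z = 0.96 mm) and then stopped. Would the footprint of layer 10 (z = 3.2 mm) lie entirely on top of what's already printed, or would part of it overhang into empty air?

Compare the two slices. At z = 0.96: the sphere: section is a regular 12-gon, circumradius = √(r²−h²) = √(7²−6.04²) = 3.538 (area = (12/2)·3.538²·sin(360°/12) = 37.56 mm²); the cylinder at (15, 8.5): section is a regular 12-gon, circumradius r=7 (area = (12/2)·7.000²·sin(360°/12) = 147.00 mm²); the 14.5×24.5 cube at (5, 11) contributes its full rectangle (area 355.25 mm²); After the difference (first − rest): starting from the r=7 sphere (37.56 mm²), the r=7 cylinder at (15, 8.5) misses the remaining region (no effect); the 14.5×24.5 cube at (5, 11) misses the remaining region (no effect) — area = 37.56 mm²; the r=10.5 cylinder at (7, 8.5) gives a regular 12-gon of circumradius 10.5 (constant along its height) (area = (12/2)·10.500²·sin(360°/12) = 330.75 mm²); Taking the first minus the rest: starting from the result so far (37.56 mm²), the r=10.5 cylinder at (7, 8.5) partially overlaps it — only the 12.47 mm² overlap (of its 330.75 mm²) is removed, clipping the outline — area = 25.08 mm². At z = 3.2: the r=7 sphere slices to a regular 12-gon of circumradius 5.879 (√(r²−h²) with h=3.8 from center) (area = (12/2)·5.879²·sin(360°/12) = 103.68 mm²); the cylinder at (15, 8.5): section is a regular 12-gon, circumradius r=7 (area = (12/2)·7.000²·sin(360°/12) = 147.00 mm²); the cube at (5, 11) is present — its section is the full 14.5×24.5 rectangle (area 355.25 mm²); After the difference (first − rest): starting from the r=7 sphere (103.68 mm²), the r=7 cylinder at (15, 8.5) misses the remaining region (no effect); the 14.5×24.5 cube at (5, 11) misses the remaining region (no effect) — area = 103.68 mm²; the r=10.5 cylinder at (7, 8.5) gives a regular 12-gon of circumradius 10.5 (constant along its height) (area = (12/2)·10.500²·sin(360°/12) = 330.75 mm²); After the difference (first − rest): starting from that combined region (103.68 mm²), the r=10.5 cylinder at (7, 8.5) partially overlaps it — only the 37.44 mm² overlap (of its 330.75 mm²) is removed, clipping the outline — area = 66.24 mm². Checking containment: at z = 3.2 the cross-section extends beyond the z = 0.96 cross-section by about 41.16 mm².

part overhangs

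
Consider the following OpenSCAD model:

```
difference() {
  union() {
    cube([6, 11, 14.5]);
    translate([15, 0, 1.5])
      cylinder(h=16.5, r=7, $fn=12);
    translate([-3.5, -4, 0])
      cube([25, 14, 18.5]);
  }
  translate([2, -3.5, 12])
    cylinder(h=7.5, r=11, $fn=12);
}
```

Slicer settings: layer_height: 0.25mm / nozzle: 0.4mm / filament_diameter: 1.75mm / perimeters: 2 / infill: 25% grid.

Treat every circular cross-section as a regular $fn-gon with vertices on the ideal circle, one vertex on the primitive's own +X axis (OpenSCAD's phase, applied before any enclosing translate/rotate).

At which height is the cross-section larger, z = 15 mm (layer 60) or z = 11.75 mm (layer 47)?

layer 47 (z = 11.75 mm)

Layer 60 (z = 15): the cube is not intersected at this z (z outside [0, 14.5]); the r=7 cylinder at (15, 0) contributes a regular 12-gon of circumradius 7 (area = (12/2)·7.000²·sin(360°/12) = 147.00 mm²); the cube at (-3.5, -4) (footprint 25×14) is included at this height (area 350.00 mm²); Taking the union: the regions partially overlap — summed areas 497.00 mm² minus the doubly-counted overlap 124.10 mm² gives 372.90 mm² — area = 372.90 mm²; the r=11 cylinder at (2, -3.5) gives a regular 12-gon of circumradius 11 (constant along its height) (area = (12/2)·11.000²·sin(360°/12) = 363.00 mm²); Subtracting the remaining from the first: starting from that combined region (372.90 mm²), the r=11 cylinder at (2, -3.5) partially overlaps it — only the 159.87 mm² overlap (of its 363.00 mm²) is removed, clipping the outline — area = 213.03 mm². So its area = 213.03 mm². Layer 47 (z = 11.75): the cube (footprint 6×11) is included at this height (area 66.00 mm²); the r=7 cylinder at (15, 0) gives a regular 12-gon of circumradius 7 (constant along its height) (area = (12/2)·7.000²·sin(360°/12) = 147.00 mm²); the cube at (-3.5, -4) (footprint 25×14) is included at this height (area 350.00 mm²); Merging all regions: the regions partially overlap — summed areas 563.00 mm² minus the doubly-counted overlap 184.10 mm² gives 378.90 mm² — area = 378.90 mm²; the cylinder at (2, -3.5) is absent (z outside [12, 19.5]); Taking the first minus the rest: none of the subtracted shapes is present at this height, so that combined region is unchanged — area = 378.90 mm². So its area = 378.90 mm². Layer 47 is larger (378.90 vs 213.03 mm²).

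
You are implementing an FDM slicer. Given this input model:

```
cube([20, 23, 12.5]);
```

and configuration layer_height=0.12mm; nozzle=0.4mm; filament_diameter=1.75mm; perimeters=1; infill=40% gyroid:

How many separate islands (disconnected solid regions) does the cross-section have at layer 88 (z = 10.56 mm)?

At z = 10.56 mm: the cube is present — its section is the full 20×23 rectangle. Overall, the cross-section is a single solid region. Island count = 1.

1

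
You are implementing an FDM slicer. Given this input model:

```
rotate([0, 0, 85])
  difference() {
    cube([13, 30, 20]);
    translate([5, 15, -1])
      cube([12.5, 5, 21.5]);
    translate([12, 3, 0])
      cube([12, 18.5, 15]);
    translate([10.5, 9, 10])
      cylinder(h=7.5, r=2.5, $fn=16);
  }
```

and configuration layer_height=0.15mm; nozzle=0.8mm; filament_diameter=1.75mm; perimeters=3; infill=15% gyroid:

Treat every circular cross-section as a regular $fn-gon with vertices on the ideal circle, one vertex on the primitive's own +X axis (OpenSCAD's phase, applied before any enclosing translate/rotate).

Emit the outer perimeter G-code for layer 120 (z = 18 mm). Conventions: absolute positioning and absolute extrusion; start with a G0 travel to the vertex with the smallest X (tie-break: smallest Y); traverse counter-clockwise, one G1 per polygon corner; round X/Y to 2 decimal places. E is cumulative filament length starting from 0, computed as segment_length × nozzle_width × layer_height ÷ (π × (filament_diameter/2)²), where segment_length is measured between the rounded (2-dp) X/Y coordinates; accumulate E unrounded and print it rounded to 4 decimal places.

At z = 18 mm: the cube (footprint 13×30) is included at this height; the cube at (5, 15) (footprint 12.5×5) is included at this height; the cube at (12, 3) is not intersected at this z (z outside [0, 15]); the cylinder at (10.5, 9) does not reach this height (z outside [10, 17.5]); After the difference (first − rest): starting from the 13×30 cube, the 12.5×5 cube at (5, 15) partially overlaps it — only the 40.00 mm² overlap (of its 62.50 mm²) is removed, clipping the outline — 1 connected region; (rotated 85° about Z; rotation is an isometry so areas/perimeters/island counts are preserved). The outline is a single polygon with 8 vertices. Extrusion per mm of travel: 0.8 × 0.15 / (π × 0.875²) = 0.049890. Accumulating E over each segment gives final E = 5.0892.

G0 X-29.89 Y2.61 Z18.00
G1 X0.00 Y0.00 E1.4969
G1 X1.13 Y12.95 E2.1454
G1 X-13.81 Y14.26 E2.8936
G1 X-14.51 Y6.29 E3.2928
G1 X-19.49 Y6.72 E3.5422
G1 X-18.79 Y14.69 E3.9413
G1 X-28.75 Y15.57 E4.4402
G1 X-29.89 Y2.61 E5.0892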